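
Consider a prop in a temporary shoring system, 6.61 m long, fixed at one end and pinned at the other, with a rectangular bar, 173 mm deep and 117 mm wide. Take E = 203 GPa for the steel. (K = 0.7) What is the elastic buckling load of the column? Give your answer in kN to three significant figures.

Buckling occurs about the weak axis: I_min = h·b³/12 with b = 117 mm (the shorter side).
I_min = 173×117³/12 = 2.309×10^7 mm⁴
I = 2.309×10^7 mm⁴ = 2.309×10^-5 m⁴
Effective length L_e = K·L = 0.7 × 6.61 = 4.627 m
P_cr = π²EI / L_e² = π² × 203×10⁹ × 2.309×10^-5 / 4.627² = 2.161×10^6 N

P_cr ≈ 2160 kN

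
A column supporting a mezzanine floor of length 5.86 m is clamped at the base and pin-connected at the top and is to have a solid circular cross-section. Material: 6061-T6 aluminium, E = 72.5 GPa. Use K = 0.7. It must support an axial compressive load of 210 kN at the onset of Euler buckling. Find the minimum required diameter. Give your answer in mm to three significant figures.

L_e = K·L = 0.7 × 5.86 = 4.102 m
Required I = P_cr·L_e²/(π²E) = 2.100×10^5 × 4.102² / (π² × 7.25×10^10) = 4.938×10^-6 m⁴
I_req = 4.938×10^6 mm⁴
Solid circle: I = πd⁴/64  ⇒  d = (64I/π)^(1/4) = (64×4.938×10^6/π)^(1/4) = 100 mm

d ≈ 100 mm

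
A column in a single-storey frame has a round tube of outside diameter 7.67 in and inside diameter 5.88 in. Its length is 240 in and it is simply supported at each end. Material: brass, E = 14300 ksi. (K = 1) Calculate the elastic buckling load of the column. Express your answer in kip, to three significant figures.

P_cr ≈ 272 kip

d_o = 7.67 in, d_i = 5.88 in
I = π(d_o⁴ − d_i⁴)/64 = π(7.67⁴ − 5.880⁴)/64 = 111.2 in⁴
Effective length L_e = K·L = 1 × 240 = 240.0 in
P_cr = π²EI / L_e² = π² × 14300×10³ × 111.2 / 240.0² = 2.725×10^5 lb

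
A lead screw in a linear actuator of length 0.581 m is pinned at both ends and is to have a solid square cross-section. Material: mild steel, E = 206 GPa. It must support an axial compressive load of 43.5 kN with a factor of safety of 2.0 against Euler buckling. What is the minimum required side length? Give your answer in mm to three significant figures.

a ≈ 20.4 mm

Required P_cr = n·P = 2.0 × 43.5 = 87.00 kN
L_e = K·L = 1 × 0.581 = 0.5810 m
Required I = P_cr·L_e²/(π²E) = 8.700×10^4 × 0.5810² / (π² × 2.06×10^11) = 1.444×10^-8 m⁴
I_req = 1.444×10^4 mm⁴
Solid square: I = a⁴/12  ⇒  a = (12I)^(1/4) = (12×1.444×10^4)^(1/4) = 20.4 mm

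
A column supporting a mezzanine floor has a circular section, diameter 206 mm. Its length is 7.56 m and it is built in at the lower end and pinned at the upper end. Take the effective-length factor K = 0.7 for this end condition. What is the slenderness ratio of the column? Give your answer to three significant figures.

λ ≈ 103

I = πd⁴/64 = π×206⁴/64 = 8.840×10^7 mm⁴
A = 3.333×10^4 mm²;  r_min = √(I/A) = √(8.840×10^7/3.333×10^4) = 51.50 mm
L_e = K·L = 0.7 × 7.56 m = 5.292 m = 5292.0 mm
λ = L_e / r_min = 5292.0 / 51.50 = 103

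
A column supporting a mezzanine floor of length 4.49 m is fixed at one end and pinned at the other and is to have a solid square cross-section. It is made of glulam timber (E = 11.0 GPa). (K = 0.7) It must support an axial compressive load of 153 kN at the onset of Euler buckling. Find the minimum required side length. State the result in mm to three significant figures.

a ≈ 114 mm

L_e = K·L = 0.7 × 4.49 = 3.143 m
Required I = P_cr·L_e²/(π²E) = 1.530×10^5 × 3.143² / (π² × 1.10×10^10) = 1.392×10^-5 m⁴
I_req = 1.392×10^7 mm⁴
Solid square: I = a⁴/12  ⇒  a = (12I)^(1/4) = (12×1.392×10^7)^(1/4) = 114 mm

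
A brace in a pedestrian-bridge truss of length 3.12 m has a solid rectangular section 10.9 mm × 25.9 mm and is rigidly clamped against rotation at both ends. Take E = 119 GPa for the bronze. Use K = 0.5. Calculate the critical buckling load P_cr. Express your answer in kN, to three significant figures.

Buckling occurs about the weak axis: I_min = h·b³/12 with b = 10.9 mm (the shorter side).
I_min = 25.9×10.9³/12 = 2.795×10^3 mm⁴
I = 2.795×10^3 mm⁴ = 2.795×10^-9 m⁴
Effective length L_e = K·L = 0.5 × 3.12 = 1.560 m
P_cr = π²EI / L_e² = π² × 119×10⁹ × 2.795×10^-9 / 1.560² = 1.349×10^3 N

P_cr ≈ 1.35 kN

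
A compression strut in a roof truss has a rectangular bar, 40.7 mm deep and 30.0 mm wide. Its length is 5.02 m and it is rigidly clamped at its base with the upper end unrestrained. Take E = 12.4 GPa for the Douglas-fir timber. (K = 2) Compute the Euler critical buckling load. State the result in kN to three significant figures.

Buckling occurs about the weak axis: I_min = h·b³/12 with b = 30.0 mm (the shorter side).
I_min = 40.7×30.0³/12 = 9.158×10^4 mm⁴
I = 9.158×10^4 mm⁴ = 9.157×10^-8 m⁴
Effective length L_e = K·L = 2 × 5.02 = 10.04 m
P_cr = π²EI / L_e² = π² × 12.4×10⁹ × 9.157×10^-8 / 10.04² = 111.2 N

P_cr ≈ 0.111 kN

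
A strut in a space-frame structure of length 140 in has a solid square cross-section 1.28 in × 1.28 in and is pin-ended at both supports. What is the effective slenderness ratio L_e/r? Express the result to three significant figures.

I = a⁴/12 = 1.28⁴/12 = 0.2237 in⁴
A = 1.638 in²;  r_min = √(I/A) = √(0.2237/1.638) = 0.3695 in
L_e = K·L = 1 × 140 = 140.0 in
λ = L_e / r_min = 140.00 / 0.3695 = 379

λ ≈ 379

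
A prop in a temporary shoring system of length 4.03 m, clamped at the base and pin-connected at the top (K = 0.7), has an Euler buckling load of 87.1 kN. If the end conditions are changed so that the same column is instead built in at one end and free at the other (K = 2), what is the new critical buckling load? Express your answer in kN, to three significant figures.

P_cr ≈ 10.7 kN

P_cr ∝ 1/K², so P_cr,new = P_cr,old × (K_old/K_new)² = 87.1 × (0.7/2)²
= 87.1 × 0.1225 = 10.7 kN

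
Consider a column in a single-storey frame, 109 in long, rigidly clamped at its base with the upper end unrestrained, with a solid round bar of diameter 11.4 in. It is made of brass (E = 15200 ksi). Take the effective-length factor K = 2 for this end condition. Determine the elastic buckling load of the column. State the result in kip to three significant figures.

I = πd⁴/64 = π×11.4⁴/64 = 829.1 in⁴
Effective length L_e = K·L = 2 × 109 = 218.0 in
P_cr = π²EI / L_e² = π² × 15200×10³ × 829.1 / 218.0² = 2.617×10^6 lb

P_cr ≈ 2620 kip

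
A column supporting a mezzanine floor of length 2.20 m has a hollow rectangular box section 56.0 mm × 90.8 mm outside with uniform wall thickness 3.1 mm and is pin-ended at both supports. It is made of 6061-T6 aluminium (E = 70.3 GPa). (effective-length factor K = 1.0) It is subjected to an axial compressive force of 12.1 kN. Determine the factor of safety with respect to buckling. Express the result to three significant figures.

Inner dimensions: h_i = 90.8 − 2×3.1 = 84.60 mm, b_i = 56.0 − 2×3.1 = 49.80 mm
Weak-axis I_min = (h_o·b_o³ − h_i·b_i³)/12 with b_o = 56.0, b_i = 49.80 mm (shorter outer/inner sides).
I_min = (90.8×56.0³ − 84.60×49.80³)/12 = 4.581×10^5 mm⁴
I = 4.581×10^5 mm⁴ = 4.581×10^-7 m⁴
Effective length L_e = K·L = 1 × 2.20 = 2.200 m
P_cr = π²EI / L_e² = π² × 70.3×10⁹ × 4.581×10^-7 / 2.200² = 6.567×10^4 N
Factor of safety n = P_cr / P = 65.672 / 12.1 = 5.43

n ≈ 5.43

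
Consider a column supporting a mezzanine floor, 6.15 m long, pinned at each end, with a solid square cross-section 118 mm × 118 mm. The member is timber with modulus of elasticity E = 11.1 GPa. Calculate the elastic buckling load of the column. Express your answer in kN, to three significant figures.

I = a⁴/12 = 118⁴/12 = 1.616×10^7 mm⁴
I = 1.616×10^7 mm⁴ = 1.616×10^-5 m⁴
Effective length L_e = K·L = 1 × 6.15 = 6.150 m
P_cr = π²EI / L_e² = π² × 11.1×10⁹ × 1.616×10^-5 / 6.150² = 4.680×10^4 N

P_cr ≈ 46.8 kN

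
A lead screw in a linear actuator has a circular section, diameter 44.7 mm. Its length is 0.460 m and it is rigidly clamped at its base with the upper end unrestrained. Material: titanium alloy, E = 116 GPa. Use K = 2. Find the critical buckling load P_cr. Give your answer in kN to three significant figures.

P_cr ≈ 265 kN

I = πd⁴/64 = π×44.7⁴/64 = 1.960×10^5 mm⁴
I = 1.960×10^5 mm⁴ = 1.960×10^-7 m⁴
Effective length L_e = K·L = 2 × 0.460 = 0.9200 m
P_cr = π²EI / L_e² = π² × 116×10⁹ × 1.960×10^-7 / 0.9200² = 2.651×10^5 N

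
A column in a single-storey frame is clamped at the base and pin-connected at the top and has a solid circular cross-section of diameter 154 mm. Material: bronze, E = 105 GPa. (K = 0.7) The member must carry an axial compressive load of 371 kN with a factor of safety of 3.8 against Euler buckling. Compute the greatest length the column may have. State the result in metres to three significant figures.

L_max ≈ 6.44 m

I = πd⁴/64 = π×154⁴/64 = 2.761×10^7 mm⁴
I = 2.761×10^-5 m⁴
Required critical load P_cr = n·P = 3.8 × 371 = 1410 kN = 1.410×10^6 N
From P_cr = π²EI/(K·L)²:  L = (1/K)·√(π²EI/P_cr) = (1/0.7)·√(π²×1.05×10^11×2.761×10^-5/1.410×10^6)
L = 6.44 m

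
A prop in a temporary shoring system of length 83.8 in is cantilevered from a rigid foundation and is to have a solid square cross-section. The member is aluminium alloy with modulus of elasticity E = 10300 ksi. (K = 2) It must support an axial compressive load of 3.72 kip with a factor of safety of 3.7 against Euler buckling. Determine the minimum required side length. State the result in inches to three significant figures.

a ≈ 2.60 in

Required P_cr = n·P = 3.7 × 3.72 = 13.76 kip
L_e = K·L = 2 × 83.8 = 167.6 in
Required I = P_cr·L_e²/(π²E) = 1.376×10^4 × 167.6² / (π² × 1.03×10^7) = 3.803 in⁴
Solid square: I = a⁴/12  ⇒  a = (12I)^(1/4) = (12×3.803)^(1/4) = 2.60 in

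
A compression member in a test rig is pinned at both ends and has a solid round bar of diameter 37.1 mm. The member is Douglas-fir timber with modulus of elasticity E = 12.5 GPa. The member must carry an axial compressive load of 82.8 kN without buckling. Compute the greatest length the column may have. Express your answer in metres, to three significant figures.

I = πd⁴/64 = π×37.1⁴/64 = 9.300×10^4 mm⁴
I = 9.300×10^-8 m⁴
At the buckling limit P_cr = P = 8.280×10^4 N
From P_cr = π²EI/(K·L)²:  L = (1/K)·√(π²EI/P_cr) = (1/1)·√(π²×1.25×10^10×9.300×10^-8/8.280×10^4)
L = 0.372 m

L_max ≈ 0.372 m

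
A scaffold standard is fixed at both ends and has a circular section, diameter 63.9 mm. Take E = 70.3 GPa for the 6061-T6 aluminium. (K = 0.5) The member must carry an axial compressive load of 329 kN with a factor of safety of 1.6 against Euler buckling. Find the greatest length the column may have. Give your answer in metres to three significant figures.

L_max ≈ 2.08 m

I = πd⁴/64 = π×63.9⁴/64 = 8.184×10^5 mm⁴
I = 8.184×10^-7 m⁴
Required critical load P_cr = n·P = 1.6 × 329 = 526.4 kN = 5.264×10^5 N
From P_cr = π²EI/(K·L)²:  L = (1/K)·√(π²EI/P_cr) = (1/0.5)·√(π²×7.03×10^10×8.184×10^-7/5.264×10^5)
L = 2.08 m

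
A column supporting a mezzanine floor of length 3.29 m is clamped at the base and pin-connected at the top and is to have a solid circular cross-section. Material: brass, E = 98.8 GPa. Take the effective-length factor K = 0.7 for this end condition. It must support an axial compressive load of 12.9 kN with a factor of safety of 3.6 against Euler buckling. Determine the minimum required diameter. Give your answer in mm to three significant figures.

d ≈ 47.6 mm

Required P_cr = n·P = 3.6 × 12.9 = 46.44 kN
L_e = K·L = 0.7 × 3.29 = 2.303 m
Required I = P_cr·L_e²/(π²E) = 4.644×10^4 × 2.303² / (π² × 9.88×10^10) = 2.526×10^-7 m⁴
I_req = 2.526×10^5 mm⁴
Solid circle: I = πd⁴/64  ⇒  d = (64I/π)^(1/4) = (64×2.526×10^5/π)^(1/4) = 47.6 mm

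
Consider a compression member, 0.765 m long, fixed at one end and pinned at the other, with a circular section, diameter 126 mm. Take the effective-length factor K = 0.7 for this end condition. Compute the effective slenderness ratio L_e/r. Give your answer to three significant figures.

λ ≈ 17.0

I = πd⁴/64 = π×126⁴/64 = 1.237×10^7 mm⁴
A = 1.247×10^4 mm²;  r_min = √(I/A) = √(1.237×10^7/1.247×10^4) = 31.50 mm
L_e = K·L = 0.7 × 0.765 m = 0.5355 m = 535.50 mm
λ = L_e / r_min = 535.50 / 31.50 = 17.0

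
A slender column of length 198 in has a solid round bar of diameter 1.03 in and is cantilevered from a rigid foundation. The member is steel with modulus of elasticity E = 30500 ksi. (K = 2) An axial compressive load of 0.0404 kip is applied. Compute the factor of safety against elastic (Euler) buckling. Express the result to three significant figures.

n ≈ 2.63

I = πd⁴/64 = π×1.03⁴/64 = 5.525×10^-2 in⁴
Effective length L_e = K·L = 2 × 198 = 396.0 in
P_cr = π²EI / L_e² = π² × 30500×10³ × 5.525×10^-2 / 396.0² = 106.1 lb
Factor of safety n = P_cr / P = 0.10605 / 0.0404 = 2.63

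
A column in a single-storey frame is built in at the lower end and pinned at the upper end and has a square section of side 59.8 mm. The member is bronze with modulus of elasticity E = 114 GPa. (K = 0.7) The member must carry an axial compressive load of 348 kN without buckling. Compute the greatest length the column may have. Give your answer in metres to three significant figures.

L_max ≈ 2.65 m

I = a⁴/12 = 59.8⁴/12 = 1.066×10^6 mm⁴
I = 1.066×10^-6 m⁴
At the buckling limit P_cr = P = 3.480×10^5 N
From P_cr = π²EI/(K·L)²:  L = (1/K)·√(π²EI/P_cr) = (1/0.7)·√(π²×1.14×10^11×1.066×10^-6/3.480×10^5)
L = 2.65 m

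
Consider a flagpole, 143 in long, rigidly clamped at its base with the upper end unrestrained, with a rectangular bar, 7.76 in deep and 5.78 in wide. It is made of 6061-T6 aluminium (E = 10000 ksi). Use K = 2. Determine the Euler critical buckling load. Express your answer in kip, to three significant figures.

P_cr ≈ 151 kip

Buckling occurs about the weak axis: I_min = h·b³/12 with b = 5.78 in (the shorter side).
I_min = 7.76×5.78³/12 = 124.9 in⁴
Effective length L_e = K·L = 2 × 143 = 286.0 in
P_cr = π²EI / L_e² = π² × 10000×10³ × 124.9 / 286.0² = 1.507×10^5 lb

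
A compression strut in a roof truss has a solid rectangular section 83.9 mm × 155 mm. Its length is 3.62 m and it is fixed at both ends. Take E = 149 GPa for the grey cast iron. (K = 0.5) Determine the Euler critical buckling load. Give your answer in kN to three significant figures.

P_cr ≈ 3420 kN

Buckling occurs about the weak axis: I_min = h·b³/12 with b = 83.9 mm (the shorter side).
I_min = 155×83.9³/12 = 7.628×10^6 mm⁴
I = 7.628×10^6 mm⁴ = 7.628×10^-6 m⁴
Effective length L_e = K·L = 0.5 × 3.62 = 1.810 m
P_cr = π²EI / L_e² = π² × 149×10⁹ × 7.628×10^-6 / 1.810² = 3.424×10^6 N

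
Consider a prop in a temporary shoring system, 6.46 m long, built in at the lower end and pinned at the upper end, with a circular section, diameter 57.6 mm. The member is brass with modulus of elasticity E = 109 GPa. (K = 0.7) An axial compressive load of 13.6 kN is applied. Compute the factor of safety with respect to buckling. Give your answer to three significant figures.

n ≈ 2.09

I = πd⁴/64 = π×57.6⁴/64 = 5.403×10^5 mm⁴
I = 5.403×10^5 mm⁴ = 5.403×10^-7 m⁴
Effective length L_e = K·L = 0.7 × 6.46 = 4.522 m
P_cr = π²EI / L_e² = π² × 109×10⁹ × 5.403×10^-7 / 4.522² = 2.843×10^4 N
Factor of safety n = P_cr / P = 28.427 / 13.6 = 2.09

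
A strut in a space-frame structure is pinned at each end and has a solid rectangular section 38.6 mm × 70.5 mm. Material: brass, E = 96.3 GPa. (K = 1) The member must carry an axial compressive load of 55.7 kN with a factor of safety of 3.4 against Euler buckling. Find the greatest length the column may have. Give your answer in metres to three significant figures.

L_max ≈ 1.30 m

Buckling occurs about the weak axis: I_min = h·b³/12 with b = 38.6 mm (the shorter side).
I_min = 70.5×38.6³/12 = 3.379×10^5 mm⁴
I = 3.379×10^-7 m⁴
Required critical load P_cr = n·P = 3.4 × 55.7 = 189.4 kN = 1.894×10^5 N
From P_cr = π²EI/(K·L)²:  L = (1/K)·√(π²EI/P_cr) = (1/1)·√(π²×9.63×10^10×3.379×10^-7/1.894×10^5)
L = 1.30 m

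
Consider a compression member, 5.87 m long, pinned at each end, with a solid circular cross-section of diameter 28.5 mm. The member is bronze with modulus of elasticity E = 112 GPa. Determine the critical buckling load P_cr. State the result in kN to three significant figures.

I = πd⁴/64 = π×28.5⁴/64 = 3.239×10^4 mm⁴
I = 3.239×10^4 mm⁴ = 3.239×10^-8 m⁴
Effective length L_e = K·L = 1 × 5.87 = 5.870 m
P_cr = π²EI / L_e² = π² × 112×10⁹ × 3.239×10^-8 / 5.870² = 1.039×10^3 N

P_cr ≈ 1.04 kN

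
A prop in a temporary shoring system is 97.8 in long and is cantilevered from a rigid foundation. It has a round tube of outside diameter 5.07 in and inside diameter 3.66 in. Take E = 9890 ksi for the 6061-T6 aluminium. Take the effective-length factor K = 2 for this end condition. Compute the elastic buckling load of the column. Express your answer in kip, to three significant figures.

d_o = 5.07 in, d_i = 3.66 in
I = π(d_o⁴ − d_i⁴)/64 = π(5.07⁴ − 3.660⁴)/64 = 23.63 in⁴
Effective length L_e = K·L = 2 × 97.8 = 195.6 in
P_cr = π²EI / L_e² = π² × 9890×10³ × 23.63 / 195.6² = 6.028×10^4 lb

P_cr ≈ 60.3 kip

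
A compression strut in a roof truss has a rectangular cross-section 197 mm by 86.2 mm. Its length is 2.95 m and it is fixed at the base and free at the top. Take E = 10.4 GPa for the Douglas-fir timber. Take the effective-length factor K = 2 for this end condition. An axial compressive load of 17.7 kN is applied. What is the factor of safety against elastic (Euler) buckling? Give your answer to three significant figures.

Buckling occurs about the weak axis: I_min = h·b³/12 with b = 86.2 mm (the shorter side).
I_min = 197×86.2³/12 = 1.051×10^7 mm⁴
I = 1.051×10^7 mm⁴ = 1.051×10^-5 m⁴
Effective length L_e = K·L = 2 × 2.95 = 5.900 m
P_cr = π²EI / L_e² = π² × 10.4×10⁹ × 1.051×10^-5 / 5.900² = 3.101×10^4 N
Factor of safety n = P_cr / P = 31.005 / 17.7 = 1.75

n ≈ 1.75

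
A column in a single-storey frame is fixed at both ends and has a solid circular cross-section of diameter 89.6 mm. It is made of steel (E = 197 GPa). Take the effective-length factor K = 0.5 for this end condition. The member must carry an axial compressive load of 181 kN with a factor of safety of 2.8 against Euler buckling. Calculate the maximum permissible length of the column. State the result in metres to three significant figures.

L_max ≈ 6.97 m

I = πd⁴/64 = π×89.6⁴/64 = 3.164×10^6 mm⁴
I = 3.164×10^-6 m⁴
Required critical load P_cr = n·P = 2.8 × 181 = 506.8 kN = 5.068×10^5 N
From P_cr = π²EI/(K·L)²:  L = (1/K)·√(π²EI/P_cr) = (1/0.5)·√(π²×1.97×10^11×3.164×10^-6/5.068×10^5)
L = 6.97 m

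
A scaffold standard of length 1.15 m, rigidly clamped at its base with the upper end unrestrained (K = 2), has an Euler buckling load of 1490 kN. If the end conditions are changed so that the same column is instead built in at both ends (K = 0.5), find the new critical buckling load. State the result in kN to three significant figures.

P_cr ≈ 23800 kN

P_cr ∝ 1/K², so P_cr,new = P_cr,old × (K_old/K_new)² = 1490 × (2/0.5)²
= 1490 × 16.00 = 23800 kN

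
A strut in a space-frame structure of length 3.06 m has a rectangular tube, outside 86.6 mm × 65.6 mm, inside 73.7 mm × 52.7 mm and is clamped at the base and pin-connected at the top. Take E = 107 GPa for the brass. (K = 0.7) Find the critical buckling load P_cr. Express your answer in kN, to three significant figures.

P_cr ≈ 262 kN

Weak-axis I_min = (h_o·b_o³ − h_i·b_i³)/12 with b_o = 65.6, b_i = 52.70 mm (shorter outer/inner sides).
I_min = (86.6×65.6³ − 73.70×52.70³)/12 = 1.138×10^6 mm⁴
I = 1.138×10^6 mm⁴ = 1.138×10^-6 m⁴
Effective length L_e = K·L = 0.7 × 3.06 = 2.142 m
P_cr = π²EI / L_e² = π² × 107×10⁹ × 1.138×10^-6 / 2.142² = 2.620×10^5 N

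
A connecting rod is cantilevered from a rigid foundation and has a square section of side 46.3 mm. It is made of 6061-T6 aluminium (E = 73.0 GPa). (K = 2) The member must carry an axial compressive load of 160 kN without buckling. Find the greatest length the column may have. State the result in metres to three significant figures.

I = a⁴/12 = 46.3⁴/12 = 3.830×10^5 mm⁴
I = 3.830×10^-7 m⁴
At the buckling limit P_cr = P = 1.600×10^5 N
From P_cr = π²EI/(K·L)²:  L = (1/K)·√(π²EI/P_cr) = (1/2)·√(π²×7.30×10^10×3.830×10^-7/1.600×10^5)
L = 0.657 m

L_max ≈ 0.657 m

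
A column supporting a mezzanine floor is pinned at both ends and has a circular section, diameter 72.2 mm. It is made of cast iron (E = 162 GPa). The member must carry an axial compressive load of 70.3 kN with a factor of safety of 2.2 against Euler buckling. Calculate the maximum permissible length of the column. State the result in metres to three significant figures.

I = πd⁴/64 = π×72.2⁴/64 = 1.334×10^6 mm⁴
I = 1.334×10^-6 m⁴
Required critical load P_cr = n·P = 2.2 × 70.3 = 154.7 kN = 1.547×10^5 N
From P_cr = π²EI/(K·L)²:  L = (1/K)·√(π²EI/P_cr) = (1/1)·√(π²×1.62×10^11×1.334×10^-6/1.547×10^5)
L = 3.71 m

L_max ≈ 3.71 m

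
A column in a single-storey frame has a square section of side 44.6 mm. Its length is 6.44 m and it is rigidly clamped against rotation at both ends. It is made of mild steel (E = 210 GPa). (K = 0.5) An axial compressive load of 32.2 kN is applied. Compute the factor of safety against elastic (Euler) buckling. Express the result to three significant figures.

I = a⁴/12 = 44.6⁴/12 = 3.297×10^5 mm⁴
I = 3.297×10^5 mm⁴ = 3.297×10^-7 m⁴
Effective length L_e = K·L = 0.5 × 6.44 = 3.220 m
P_cr = π²EI / L_e² = π² × 210×10⁹ × 3.297×10^-7 / 3.220² = 6.591×10^4 N
Factor of safety n = P_cr / P = 65.912 / 32.2 = 2.05

n ≈ 2.05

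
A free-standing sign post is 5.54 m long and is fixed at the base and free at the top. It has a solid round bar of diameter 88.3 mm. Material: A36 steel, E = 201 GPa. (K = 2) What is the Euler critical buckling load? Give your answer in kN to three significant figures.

I = πd⁴/64 = π×88.3⁴/64 = 2.984×10^6 mm⁴
I = 2.984×10^6 mm⁴ = 2.984×10^-6 m⁴
Effective length L_e = K·L = 2 × 5.54 = 11.08 m
P_cr = π²EI / L_e² = π² × 201×10⁹ × 2.984×10^-6 / 11.08² = 4.822×10^4 N

P_cr ≈ 48.2 kN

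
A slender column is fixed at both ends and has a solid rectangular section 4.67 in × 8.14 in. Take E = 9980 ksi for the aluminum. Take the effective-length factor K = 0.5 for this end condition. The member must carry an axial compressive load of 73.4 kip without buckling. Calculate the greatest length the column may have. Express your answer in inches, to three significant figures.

L_max ≈ 609 in

Buckling occurs about the weak axis: I_min = h·b³/12 with b = 4.67 in (the shorter side).
I_min = 8.14×4.67³/12 = 69.09 in⁴
At the buckling limit P_cr = P = 7.340×10^4 lb
From P_cr = π²EI/(K·L)²:  L = (1/K)·√(π²EI/P_cr) = (1/0.5)·√(π²×9.98×10^6×69.09/7.340×10^4)
L = 609 in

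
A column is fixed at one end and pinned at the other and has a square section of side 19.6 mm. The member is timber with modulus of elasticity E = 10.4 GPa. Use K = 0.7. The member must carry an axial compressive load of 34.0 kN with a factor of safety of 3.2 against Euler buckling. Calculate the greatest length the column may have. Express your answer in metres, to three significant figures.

I = a⁴/12 = 19.6⁴/12 = 1.230×10^4 mm⁴
I = 1.230×10^-8 m⁴
Required critical load P_cr = n·P = 3.2 × 34.0 = 108.8 kN = 1.088×10^5 N
From P_cr = π²EI/(K·L)²:  L = (1/K)·√(π²EI/P_cr) = (1/0.7)·√(π²×1.04×10^10×1.230×10^-8/1.088×10^5)
L = 0.154 m

L_max ≈ 0.154 m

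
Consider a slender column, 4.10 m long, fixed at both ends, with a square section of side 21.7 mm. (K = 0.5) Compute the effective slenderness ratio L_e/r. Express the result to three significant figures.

For a square r = a/√12 = 21.7/√12 = 6.264 mm
L_e = K·L = 0.5 × 4.10 m = 2.050 m = 2050.0 mm
λ = L_e / r_min = 2050.0 / 6.264 = 327

λ ≈ 327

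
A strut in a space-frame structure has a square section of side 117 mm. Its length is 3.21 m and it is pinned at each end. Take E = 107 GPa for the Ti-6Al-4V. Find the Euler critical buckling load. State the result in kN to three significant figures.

P_cr ≈ 1600 kN

I = a⁴/12 = 117⁴/12 = 1.562×10^7 mm⁴
I = 1.562×10^7 mm⁴ = 1.562×10^-5 m⁴
Effective length L_e = K·L = 1 × 3.21 = 3.210 m
P_cr = π²EI / L_e² = π² × 107×10⁹ × 1.562×10^-5 / 3.210² = 1.600×10^6 N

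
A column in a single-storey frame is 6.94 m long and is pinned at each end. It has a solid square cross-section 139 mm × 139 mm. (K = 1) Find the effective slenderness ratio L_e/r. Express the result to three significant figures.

λ ≈ 173

For a square r = a/√12 = 139/√12 = 40.13 mm
L_e = K·L = 1 × 6.94 m = 6.940 m = 6940.0 mm
λ = L_e / r_min = 6940.0 / 40.13 = 173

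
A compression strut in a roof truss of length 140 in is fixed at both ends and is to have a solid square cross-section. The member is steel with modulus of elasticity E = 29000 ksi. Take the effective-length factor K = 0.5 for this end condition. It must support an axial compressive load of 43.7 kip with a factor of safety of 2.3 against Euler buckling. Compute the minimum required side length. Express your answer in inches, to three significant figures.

a ≈ 2.13 in

Required P_cr = n·P = 2.3 × 43.7 = 100.5 kip
L_e = K·L = 0.5 × 140 = 70.00 in
Required I = P_cr·L_e²/(π²E) = 1.005×10^5 × 70.00² / (π² × 2.90×10^7) = 1.721 in⁴
Solid square: I = a⁴/12  ⇒  a = (12I)^(1/4) = (12×1.721)^(1/4) = 2.13 in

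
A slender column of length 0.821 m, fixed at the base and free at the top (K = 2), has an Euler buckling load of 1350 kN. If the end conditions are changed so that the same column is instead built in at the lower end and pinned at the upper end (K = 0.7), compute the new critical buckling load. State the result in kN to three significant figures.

P_cr ≈ 11000 kN

P_cr ∝ 1/K², so P_cr,new = P_cr,old × (K_old/K_new)² = 1350 × (2/0.7)²
= 1350 × 8.163 = 11000 kN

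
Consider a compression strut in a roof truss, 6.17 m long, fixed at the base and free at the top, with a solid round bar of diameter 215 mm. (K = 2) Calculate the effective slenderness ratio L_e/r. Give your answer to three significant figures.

For a solid circle r = d/4 = 215/4 = 53.75 mm
L_e = K·L = 2 × 6.17 m = 12.34 m = 12340 mm
λ = L_e / r_min = 12340 / 53.75 = 230

λ ≈ 230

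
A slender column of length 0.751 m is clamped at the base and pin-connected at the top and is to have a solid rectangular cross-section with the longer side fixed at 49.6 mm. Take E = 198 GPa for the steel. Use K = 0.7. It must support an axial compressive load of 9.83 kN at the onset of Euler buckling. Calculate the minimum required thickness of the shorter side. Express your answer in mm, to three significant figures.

L_e = K·L = 0.7 × 0.751 = 0.5257 m
Required I = P_cr·L_e²/(π²E) = 9.830×10^3 × 0.5257² / (π² × 1.98×10^11) = 1.390×10^-9 m⁴
I_req = 1.390×10^3 mm⁴
Rectangle, weak axis: I_min = h·b³/12 with h = 49.6 mm fixed  ⇒  b = (12I/h)^(1/3) = 6.95 mm

b ≈ 6.95 mm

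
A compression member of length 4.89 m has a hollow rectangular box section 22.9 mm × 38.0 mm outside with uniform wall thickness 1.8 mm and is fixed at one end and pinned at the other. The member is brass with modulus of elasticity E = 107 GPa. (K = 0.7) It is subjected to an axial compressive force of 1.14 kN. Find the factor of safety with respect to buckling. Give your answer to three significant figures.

n ≈ 1.38

Inner dimensions: h_i = 38.0 − 2×1.8 = 34.40 mm, b_i = 22.9 − 2×1.8 = 19.30 mm
Weak-axis I_min = (h_o·b_o³ − h_i·b_i³)/12 with b_o = 22.9, b_i = 19.30 mm (shorter outer/inner sides).
I_min = (38.0×22.9³ − 34.40×19.30³)/12 = 1.742×10^4 mm⁴
I = 1.742×10^4 mm⁴ = 1.742×10^-8 m⁴
Effective length L_e = K·L = 0.7 × 4.89 = 3.423 m
P_cr = π²EI / L_e² = π² × 107×10⁹ × 1.742×10^-8 / 3.423² = 1.570×10^3 N
Factor of safety n = P_cr / P = 1.5701 / 1.14 = 1.38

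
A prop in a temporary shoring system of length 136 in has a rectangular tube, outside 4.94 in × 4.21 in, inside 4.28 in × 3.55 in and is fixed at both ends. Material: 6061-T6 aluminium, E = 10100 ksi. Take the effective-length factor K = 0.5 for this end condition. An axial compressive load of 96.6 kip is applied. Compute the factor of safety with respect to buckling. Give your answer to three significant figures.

n ≈ 3.29

Weak-axis I_min = (h_o·b_o³ − h_i·b_i³)/12 with b_o = 4.21, b_i = 3.550 in (shorter outer/inner sides).
I_min = (4.94×4.21³ − 4.280×3.550³)/12 = 14.76 in⁴
Effective length L_e = K·L = 0.5 × 136 = 68.00 in
P_cr = π²EI / L_e² = π² × 10100×10³ × 14.76 / 68.00² = 3.182×10^5 lb
Factor of safety n = P_cr / P = 318.22 / 96.6 = 3.29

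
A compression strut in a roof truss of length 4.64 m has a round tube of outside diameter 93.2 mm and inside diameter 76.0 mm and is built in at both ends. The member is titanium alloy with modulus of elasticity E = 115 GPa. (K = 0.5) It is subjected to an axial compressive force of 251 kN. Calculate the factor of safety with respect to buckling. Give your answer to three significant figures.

n ≈ 1.74

d_o = 93.2 mm, d_i = 76.0 mm
I = π(d_o⁴ − d_i⁴)/64 = π(93.2⁴ − 76.00⁴)/64 = 2.066×10^6 mm⁴
I = 2.066×10^6 mm⁴ = 2.066×10^-6 m⁴
Effective length L_e = K·L = 0.5 × 4.64 = 2.320 m
P_cr = π²EI / L_e² = π² × 115×10⁹ × 2.066×10^-6 / 2.320² = 4.357×10^5 N
Factor of safety n = P_cr / P = 435.67 / 251 = 1.74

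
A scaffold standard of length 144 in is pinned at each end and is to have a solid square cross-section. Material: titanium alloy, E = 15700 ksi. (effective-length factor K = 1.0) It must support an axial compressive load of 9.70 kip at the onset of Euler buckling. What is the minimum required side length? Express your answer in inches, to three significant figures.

a ≈ 1.99 in

L_e = K·L = 1 × 144 = 144.0 in
Required I = P_cr·L_e²/(π²E) = 9.700×10^3 × 144.0² / (π² × 1.57×10^7) = 1.298 in⁴
Solid square: I = a⁴/12  ⇒  a = (12I)^(1/4) = (12×1.298)^(1/4) = 1.99 in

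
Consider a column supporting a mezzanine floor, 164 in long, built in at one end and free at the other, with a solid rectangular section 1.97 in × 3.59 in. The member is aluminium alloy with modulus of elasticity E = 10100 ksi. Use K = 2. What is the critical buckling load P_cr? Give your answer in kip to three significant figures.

Buckling occurs about the weak axis: I_min = h·b³/12 with b = 1.97 in (the shorter side).
I_min = 3.59×1.97³/12 = 2.287 in⁴
Effective length L_e = K·L = 2 × 164 = 328.0 in
P_cr = π²EI / L_e² = π² × 10100×10³ × 2.287 / 328.0² = 2.119×10^3 lb

P_cr ≈ 2.12 kip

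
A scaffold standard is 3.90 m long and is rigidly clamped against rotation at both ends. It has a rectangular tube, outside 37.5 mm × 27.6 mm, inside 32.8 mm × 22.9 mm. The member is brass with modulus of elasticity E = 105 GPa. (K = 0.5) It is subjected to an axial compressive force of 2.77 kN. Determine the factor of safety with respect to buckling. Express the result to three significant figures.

n ≈ 3.23

Weak-axis I_min = (h_o·b_o³ − h_i·b_i³)/12 with b_o = 27.6, b_i = 22.90 mm (shorter outer/inner sides).
I_min = (37.5×27.6³ − 32.80×22.90³)/12 = 3.288×10^4 mm⁴
I = 3.288×10^4 mm⁴ = 3.288×10^-8 m⁴
Effective length L_e = K·L = 0.5 × 3.90 = 1.950 m
P_cr = π²EI / L_e² = π² × 105×10⁹ × 3.288×10^-8 / 1.950² = 8.960×10^3 N
Factor of safety n = P_cr / P = 8.9601 / 2.77 = 3.23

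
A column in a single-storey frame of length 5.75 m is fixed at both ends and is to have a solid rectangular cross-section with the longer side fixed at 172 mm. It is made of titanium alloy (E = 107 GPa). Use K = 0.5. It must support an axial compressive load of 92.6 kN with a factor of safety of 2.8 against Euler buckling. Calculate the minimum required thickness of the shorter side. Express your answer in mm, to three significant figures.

Required P_cr = n·P = 2.8 × 92.6 = 259.3 kN
L_e = K·L = 0.5 × 5.75 = 2.875 m
Required I = P_cr·L_e²/(π²E) = 2.593×10^5 × 2.875² / (π² × 1.07×10^11) = 2.029×10^-6 m⁴
I_req = 2.029×10^6 mm⁴
Rectangle, weak axis: I_min = h·b³/12 with h = 172 mm fixed  ⇒  b = (12I/h)^(1/3) = 52.1 mm

b ≈ 52.1 mm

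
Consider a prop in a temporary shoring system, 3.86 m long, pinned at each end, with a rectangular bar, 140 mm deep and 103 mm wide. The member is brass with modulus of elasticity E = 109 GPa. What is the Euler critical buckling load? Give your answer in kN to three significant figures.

P_cr ≈ 920 kN

Buckling occurs about the weak axis: I_min = h·b³/12 with b = 103 mm (the shorter side).
I_min = 140×103³/12 = 1.275×10^7 mm⁴
I = 1.275×10^7 mm⁴ = 1.275×10^-5 m⁴
Effective length L_e = K·L = 1 × 3.86 = 3.860 m
P_cr = π²EI / L_e² = π² × 109×10⁹ × 1.275×10^-5 / 3.860² = 9.205×10^5 N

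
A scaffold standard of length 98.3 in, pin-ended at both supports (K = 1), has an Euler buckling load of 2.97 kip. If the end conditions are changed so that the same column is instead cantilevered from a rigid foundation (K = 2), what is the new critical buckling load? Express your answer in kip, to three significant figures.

P_cr ≈ 0.742 kip

P_cr ∝ 1/K², so P_cr,new = P_cr,old × (K_old/K_new)² = 2.97 × (1/2)²
= 2.97 × 0.2500 = 0.742 kip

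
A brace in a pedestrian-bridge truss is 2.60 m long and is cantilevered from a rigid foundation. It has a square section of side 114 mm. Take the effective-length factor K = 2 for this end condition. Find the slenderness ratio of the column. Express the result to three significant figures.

λ ≈ 158

I = a⁴/12 = 114⁴/12 = 1.407×10^7 mm⁴
A = 1.300×10^4 mm²;  r_min = √(I/A) = √(1.407×10^7/1.300×10^4) = 32.91 mm
L_e = K·L = 2 × 2.60 m = 5.200 m = 5200.0 mm
λ = L_e / r_min = 5200.0 / 32.91 = 158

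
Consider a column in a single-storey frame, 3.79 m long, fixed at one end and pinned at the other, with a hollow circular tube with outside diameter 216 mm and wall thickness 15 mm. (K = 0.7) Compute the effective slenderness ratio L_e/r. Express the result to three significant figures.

λ ≈ 37.2

Inner diameter d_i = 216 − 2×15 = 186.0 mm
I = π(d_o⁴ − d_i⁴)/64 = π(216⁴ − 186.0⁴)/64 = 4.810×10^7 mm⁴
A = 9.472×10^3 mm²;  r_min = √(I/A) = √(4.810×10^7/9.472×10^3) = 71.26 mm
L_e = K·L = 0.7 × 3.79 m = 2.653 m = 2653.0 mm
λ = L_e / r_min = 2653.0 / 71.26 = 37.2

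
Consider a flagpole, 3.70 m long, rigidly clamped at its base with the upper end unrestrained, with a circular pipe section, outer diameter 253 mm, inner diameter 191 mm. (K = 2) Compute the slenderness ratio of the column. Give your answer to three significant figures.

d_o = 253 mm, d_i = 191 mm
I = π(d_o⁴ − d_i⁴)/64 = π(253⁴ − 191.0⁴)/64 = 1.358×10^8 mm⁴
A = 2.162×10^4 mm²;  r_min = √(I/A) = √(1.358×10^8/2.162×10^4) = 79.25 mm
L_e = K·L = 2 × 3.70 m = 7.400 m = 7400.0 mm
λ = L_e / r_min = 7400.0 / 79.25 = 93.4

λ ≈ 93.4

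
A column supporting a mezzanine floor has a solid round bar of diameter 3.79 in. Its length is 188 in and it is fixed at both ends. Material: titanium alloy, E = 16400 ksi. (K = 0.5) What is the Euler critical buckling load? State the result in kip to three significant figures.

P_cr ≈ 186 kip

I = πd⁴/64 = π×3.79⁴/64 = 10.13 in⁴
Effective length L_e = K·L = 0.5 × 188 = 94.00 in
P_cr = π²EI / L_e² = π² × 16400×10³ × 10.13 / 94.00² = 1.855×10^5 lb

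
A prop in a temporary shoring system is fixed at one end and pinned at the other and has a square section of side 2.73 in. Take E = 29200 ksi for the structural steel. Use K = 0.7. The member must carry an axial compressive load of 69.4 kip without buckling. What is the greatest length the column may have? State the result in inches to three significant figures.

I = a⁴/12 = 2.73⁴/12 = 4.629 in⁴
At the buckling limit P_cr = P = 6.940×10^4 lb
From P_cr = π²EI/(K·L)²:  L = (1/K)·√(π²EI/P_cr) = (1/0.7)·√(π²×2.92×10^7×4.629/6.940×10^4)
L = 198 in

L_max ≈ 198 in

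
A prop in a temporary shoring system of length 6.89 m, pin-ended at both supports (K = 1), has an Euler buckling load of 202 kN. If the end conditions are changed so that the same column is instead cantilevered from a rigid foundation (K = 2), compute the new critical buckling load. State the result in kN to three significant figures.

P_cr ∝ 1/K², so P_cr,new = P_cr,old × (K_old/K_new)² = 202 × (1/2)²
= 202 × 0.2500 = 50.5 kN

P_cr ≈ 50.5 kN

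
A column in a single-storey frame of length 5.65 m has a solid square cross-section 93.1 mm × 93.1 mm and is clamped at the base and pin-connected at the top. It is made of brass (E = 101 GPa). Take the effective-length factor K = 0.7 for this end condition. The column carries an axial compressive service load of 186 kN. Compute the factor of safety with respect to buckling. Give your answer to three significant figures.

n ≈ 2.15

I = a⁴/12 = 93.1⁴/12 = 6.261×10^6 mm⁴
I = 6.261×10^6 mm⁴ = 6.261×10^-6 m⁴
Effective length L_e = K·L = 0.7 × 5.65 = 3.955 m
P_cr = π²EI / L_e² = π² × 101×10⁹ × 6.261×10^-6 / 3.955² = 3.990×10^5 N
Factor of safety n = P_cr / P = 398.97 / 186 = 2.15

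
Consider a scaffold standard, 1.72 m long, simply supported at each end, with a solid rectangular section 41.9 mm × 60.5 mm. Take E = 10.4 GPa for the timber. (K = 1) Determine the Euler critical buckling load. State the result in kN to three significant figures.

P_cr ≈ 12.9 kN

Buckling occurs about the weak axis: I_min = h·b³/12 with b = 41.9 mm (the shorter side).
I_min = 60.5×41.9³/12 = 3.709×10^5 mm⁴
I = 3.709×10^5 mm⁴ = 3.709×10^-7 m⁴
Effective length L_e = K·L = 1 × 1.72 = 1.720 m
P_cr = π²EI / L_e² = π² × 10.4×10⁹ × 3.709×10^-7 / 1.720² = 1.287×10^4 N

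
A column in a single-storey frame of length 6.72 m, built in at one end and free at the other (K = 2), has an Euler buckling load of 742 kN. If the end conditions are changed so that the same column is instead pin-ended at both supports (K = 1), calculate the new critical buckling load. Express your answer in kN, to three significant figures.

P_cr ≈ 2970 kN

P_cr ∝ 1/K², so P_cr,new = P_cr,old × (K_old/K_new)² = 742 × (2/1)²
= 742 × 4.000 = 2970 kN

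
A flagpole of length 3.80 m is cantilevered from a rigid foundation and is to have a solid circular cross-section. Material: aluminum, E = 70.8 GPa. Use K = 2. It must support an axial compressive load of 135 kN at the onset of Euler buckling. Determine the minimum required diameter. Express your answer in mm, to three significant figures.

L_e = K·L = 2 × 3.80 = 7.600 m
Required I = P_cr·L_e²/(π²E) = 1.350×10^5 × 7.600² / (π² × 7.08×10^10) = 1.116×10^-5 m⁴
I_req = 1.116×10^7 mm⁴
Solid circle: I = πd⁴/64  ⇒  d = (64I/π)^(1/4) = (64×1.116×10^7/π)^(1/4) = 123 mm

d ≈ 123 mm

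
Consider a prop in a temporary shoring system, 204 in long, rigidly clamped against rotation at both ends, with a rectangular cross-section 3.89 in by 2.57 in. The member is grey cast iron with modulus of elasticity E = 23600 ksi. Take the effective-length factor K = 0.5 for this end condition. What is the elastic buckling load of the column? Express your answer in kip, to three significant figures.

P_cr ≈ 123 kip

Buckling occurs about the weak axis: I_min = h·b³/12 with b = 2.57 in (the shorter side).
I_min = 3.89×2.57³/12 = 5.503 in⁴
Effective length L_e = K·L = 0.5 × 204 = 102.0 in
P_cr = π²EI / L_e² = π² × 23600×10³ × 5.503 / 102.0² = 1.232×10^5 lb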